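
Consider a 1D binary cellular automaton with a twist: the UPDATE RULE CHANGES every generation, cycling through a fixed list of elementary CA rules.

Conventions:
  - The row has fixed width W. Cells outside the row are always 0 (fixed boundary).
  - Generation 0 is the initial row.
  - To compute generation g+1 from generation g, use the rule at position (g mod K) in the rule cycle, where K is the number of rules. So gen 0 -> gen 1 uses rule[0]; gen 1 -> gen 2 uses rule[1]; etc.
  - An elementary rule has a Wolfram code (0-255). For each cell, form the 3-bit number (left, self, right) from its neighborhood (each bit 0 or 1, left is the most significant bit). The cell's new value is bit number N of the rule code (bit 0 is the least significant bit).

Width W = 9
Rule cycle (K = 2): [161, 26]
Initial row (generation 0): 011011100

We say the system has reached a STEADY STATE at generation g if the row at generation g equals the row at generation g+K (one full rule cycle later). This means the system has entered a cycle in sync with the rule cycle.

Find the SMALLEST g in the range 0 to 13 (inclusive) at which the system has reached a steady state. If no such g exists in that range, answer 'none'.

Answer: none

Derivation:
Gen 0: 011011100
Gen 1 (rule 161): 000101001
Gen 2 (rule 26): 001000110
Gen 3 (rule 161): 100010000
Gen 4 (rule 26): 010101000
Gen 5 (rule 161): 001010011
Gen 6 (rule 26): 010001110
Gen 7 (rule 161): 000100100
Gen 8 (rule 26): 001011010
Gen 9 (rule 161): 100100100
Gen 10 (rule 26): 011011010
Gen 11 (rule 161): 000100100
Gen 12 (rule 26): 001011010
Gen 13 (rule 161): 100100100
Gen 14 (rule 26): 011011010
Gen 15 (rule 161): 000100100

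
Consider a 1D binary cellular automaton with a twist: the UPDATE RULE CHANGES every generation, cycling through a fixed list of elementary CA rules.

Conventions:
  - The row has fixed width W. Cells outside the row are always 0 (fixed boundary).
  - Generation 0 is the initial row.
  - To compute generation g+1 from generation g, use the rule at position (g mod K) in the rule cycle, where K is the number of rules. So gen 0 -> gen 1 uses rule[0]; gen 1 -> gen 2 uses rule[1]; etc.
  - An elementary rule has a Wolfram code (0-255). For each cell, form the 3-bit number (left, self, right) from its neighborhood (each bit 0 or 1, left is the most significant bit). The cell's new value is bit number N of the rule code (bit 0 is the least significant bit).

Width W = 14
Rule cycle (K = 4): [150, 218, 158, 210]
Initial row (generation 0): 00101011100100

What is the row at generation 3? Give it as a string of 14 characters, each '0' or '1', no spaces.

Gen 0: 00101011100100
Gen 1 (rule 150): 01101001011110
Gen 2 (rule 218): 11100110011111
Gen 3 (rule 158): 11011101111110

Answer: 11011101111110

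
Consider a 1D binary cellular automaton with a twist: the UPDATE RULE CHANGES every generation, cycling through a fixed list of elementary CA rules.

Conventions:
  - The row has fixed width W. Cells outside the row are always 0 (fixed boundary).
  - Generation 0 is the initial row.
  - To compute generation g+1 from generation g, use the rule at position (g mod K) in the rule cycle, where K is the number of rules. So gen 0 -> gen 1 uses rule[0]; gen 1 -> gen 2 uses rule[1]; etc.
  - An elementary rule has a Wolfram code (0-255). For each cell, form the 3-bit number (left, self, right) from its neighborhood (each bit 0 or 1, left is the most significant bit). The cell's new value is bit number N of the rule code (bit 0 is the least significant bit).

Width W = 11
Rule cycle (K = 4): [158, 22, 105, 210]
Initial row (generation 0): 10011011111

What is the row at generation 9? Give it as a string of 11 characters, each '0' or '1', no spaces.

Answer: 11111111101

Derivation:
Gen 0: 10011011111
Gen 1 (rule 158): 11110011110
Gen 2 (rule 22): 00001100001
Gen 3 (rule 105): 11101101100
Gen 4 (rule 210): 01100100110
Gen 5 (rule 158): 11011111101
Gen 6 (rule 22): 00000000001
Gen 7 (rule 105): 11111111100
Gen 8 (rule 210): 01111111110
Gen 9 (rule 158): 11111111101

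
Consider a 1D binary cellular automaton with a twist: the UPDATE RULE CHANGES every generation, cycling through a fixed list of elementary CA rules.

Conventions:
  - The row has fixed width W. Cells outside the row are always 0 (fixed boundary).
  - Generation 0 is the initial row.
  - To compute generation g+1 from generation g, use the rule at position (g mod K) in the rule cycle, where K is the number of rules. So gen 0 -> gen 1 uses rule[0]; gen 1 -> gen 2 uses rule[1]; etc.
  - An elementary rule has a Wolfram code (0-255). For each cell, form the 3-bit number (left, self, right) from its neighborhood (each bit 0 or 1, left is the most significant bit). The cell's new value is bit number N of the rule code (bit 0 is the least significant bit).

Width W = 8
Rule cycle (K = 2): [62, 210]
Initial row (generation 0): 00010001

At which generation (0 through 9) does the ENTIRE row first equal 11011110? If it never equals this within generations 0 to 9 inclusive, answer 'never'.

Gen 0: 00010001
Gen 1 (rule 62): 00111011
Gen 2 (rule 210): 01011001
Gen 3 (rule 62): 11110111
Gen 4 (rule 210): 01110011
Gen 5 (rule 62): 11001110
Gen 6 (rule 210): 01110111
Gen 7 (rule 62): 11001100
Gen 8 (rule 210): 01110110
Gen 9 (rule 62): 11001101

Answer: never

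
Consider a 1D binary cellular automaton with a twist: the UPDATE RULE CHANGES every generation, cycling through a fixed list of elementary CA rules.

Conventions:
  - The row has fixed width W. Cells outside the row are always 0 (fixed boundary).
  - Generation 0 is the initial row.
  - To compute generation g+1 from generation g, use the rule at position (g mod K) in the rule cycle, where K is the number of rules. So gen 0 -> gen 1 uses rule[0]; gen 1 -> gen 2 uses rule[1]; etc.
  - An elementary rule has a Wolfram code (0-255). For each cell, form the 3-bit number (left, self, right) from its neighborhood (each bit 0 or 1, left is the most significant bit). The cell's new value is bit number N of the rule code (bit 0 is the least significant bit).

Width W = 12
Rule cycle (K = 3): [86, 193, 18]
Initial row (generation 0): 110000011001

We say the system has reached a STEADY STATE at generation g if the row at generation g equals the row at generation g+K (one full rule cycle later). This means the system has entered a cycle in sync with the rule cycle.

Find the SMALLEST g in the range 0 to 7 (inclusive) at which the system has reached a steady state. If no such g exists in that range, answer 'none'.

Answer: 6

Derivation:
Gen 0: 110000011001
Gen 1 (rule 86): 011000101111
Gen 2 (rule 193): 001010000111
Gen 3 (rule 18): 010001001000
Gen 4 (rule 86): 111011111100
Gen 5 (rule 193): 011001111101
Gen 6 (rule 18): 100110000000
Gen 7 (rule 86): 111011000000
Gen 8 (rule 193): 011001011111
Gen 9 (rule 18): 100110000000
Gen 10 (rule 86): 111011000000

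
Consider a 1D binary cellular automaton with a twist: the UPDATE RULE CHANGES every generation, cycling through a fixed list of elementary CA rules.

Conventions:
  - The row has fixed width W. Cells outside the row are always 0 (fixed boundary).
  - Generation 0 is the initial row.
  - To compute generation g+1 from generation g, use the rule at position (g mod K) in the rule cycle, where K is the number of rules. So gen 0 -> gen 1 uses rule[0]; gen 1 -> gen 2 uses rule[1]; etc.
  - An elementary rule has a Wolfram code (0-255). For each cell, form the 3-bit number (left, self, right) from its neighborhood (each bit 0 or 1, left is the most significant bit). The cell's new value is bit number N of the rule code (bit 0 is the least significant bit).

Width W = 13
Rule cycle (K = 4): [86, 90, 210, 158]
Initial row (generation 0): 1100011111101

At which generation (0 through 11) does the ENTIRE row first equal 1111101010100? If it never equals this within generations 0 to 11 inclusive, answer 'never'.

Gen 0: 1100011111101
Gen 1 (rule 86): 0110100000101
Gen 2 (rule 90): 1110010001000
Gen 3 (rule 210): 0111101010100
Gen 4 (rule 158): 1111001010110
Gen 5 (rule 86): 0001111010011
Gen 6 (rule 90): 0011001001111
Gen 7 (rule 210): 0101110110111
Gen 8 (rule 158): 1101100100110
Gen 9 (rule 86): 0100111111011
Gen 10 (rule 90): 1011100001011
Gen 11 (rule 210): 0001110010001

Answer: never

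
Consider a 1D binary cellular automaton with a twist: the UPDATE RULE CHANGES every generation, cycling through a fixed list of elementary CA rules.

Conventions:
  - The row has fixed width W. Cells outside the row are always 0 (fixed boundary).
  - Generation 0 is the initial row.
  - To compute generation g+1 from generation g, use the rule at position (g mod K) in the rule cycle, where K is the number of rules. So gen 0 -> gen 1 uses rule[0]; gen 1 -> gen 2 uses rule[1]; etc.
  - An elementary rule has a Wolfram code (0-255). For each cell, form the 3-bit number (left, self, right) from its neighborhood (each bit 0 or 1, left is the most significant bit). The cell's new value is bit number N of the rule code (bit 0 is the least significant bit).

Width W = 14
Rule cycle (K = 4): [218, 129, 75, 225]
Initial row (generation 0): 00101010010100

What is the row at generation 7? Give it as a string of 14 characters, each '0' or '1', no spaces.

Answer: 11010100100111

Derivation:
Gen 0: 00101010010100
Gen 1 (rule 218): 01000001100010
Gen 2 (rule 129): 00011100001000
Gen 3 (rule 75): 11110101110011
Gen 4 (rule 225): 01111010110001
Gen 5 (rule 218): 11111000111010
Gen 6 (rule 129): 01110010010000
Gen 7 (rule 75): 11010100100111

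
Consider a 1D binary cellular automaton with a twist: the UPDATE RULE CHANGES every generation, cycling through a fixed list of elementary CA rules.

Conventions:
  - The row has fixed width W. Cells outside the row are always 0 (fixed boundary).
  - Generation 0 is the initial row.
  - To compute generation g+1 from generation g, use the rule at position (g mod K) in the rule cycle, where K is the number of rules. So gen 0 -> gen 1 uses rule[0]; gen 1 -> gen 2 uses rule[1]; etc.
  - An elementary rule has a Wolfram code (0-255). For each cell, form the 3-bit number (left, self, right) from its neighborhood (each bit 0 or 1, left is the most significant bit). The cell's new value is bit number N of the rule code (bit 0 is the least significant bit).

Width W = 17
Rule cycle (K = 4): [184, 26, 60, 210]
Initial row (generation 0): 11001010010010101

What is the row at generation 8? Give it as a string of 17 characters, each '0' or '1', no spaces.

Answer: 01011001101111000

Derivation:
Gen 0: 11001010010010101
Gen 1 (rule 184): 10100101001001010
Gen 2 (rule 26): 00011000110110001
Gen 3 (rule 60): 00010100101101001
Gen 4 (rule 210): 00100011000100110
Gen 5 (rule 184): 00010010100010101
Gen 6 (rule 26): 00101100010100000
Gen 7 (rule 60): 00111010011110000
Gen 8 (rule 210): 01011001101111000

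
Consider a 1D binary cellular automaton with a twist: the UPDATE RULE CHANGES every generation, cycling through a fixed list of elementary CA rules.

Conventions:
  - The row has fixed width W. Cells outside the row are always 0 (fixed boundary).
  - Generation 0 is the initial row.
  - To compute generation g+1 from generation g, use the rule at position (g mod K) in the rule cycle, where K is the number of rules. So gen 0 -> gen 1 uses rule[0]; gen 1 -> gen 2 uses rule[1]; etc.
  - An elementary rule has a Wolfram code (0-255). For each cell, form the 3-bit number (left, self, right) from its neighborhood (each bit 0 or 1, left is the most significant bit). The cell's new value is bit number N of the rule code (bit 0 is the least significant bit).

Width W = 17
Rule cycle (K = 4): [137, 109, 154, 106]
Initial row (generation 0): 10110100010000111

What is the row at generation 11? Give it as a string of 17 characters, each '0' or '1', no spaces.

Answer: 01111001100010010

Derivation:
Gen 0: 10110100010000111
Gen 1 (rule 137): 00100001000110110
Gen 2 (rule 109): 10101101010111110
Gen 3 (rule 154): 00001000000111101
Gen 4 (rule 106): 00010000001100110
Gen 5 (rule 137): 11000111101000100
Gen 6 (rule 109): 11010100111010101
Gen 7 (rule 154): 10000011110000000
Gen 8 (rule 106): 00000110010000000
Gen 9 (rule 137): 11110100000111111
Gen 10 (rule 109): 10011101110100001
Gen 11 (rule 154): 01111001100010010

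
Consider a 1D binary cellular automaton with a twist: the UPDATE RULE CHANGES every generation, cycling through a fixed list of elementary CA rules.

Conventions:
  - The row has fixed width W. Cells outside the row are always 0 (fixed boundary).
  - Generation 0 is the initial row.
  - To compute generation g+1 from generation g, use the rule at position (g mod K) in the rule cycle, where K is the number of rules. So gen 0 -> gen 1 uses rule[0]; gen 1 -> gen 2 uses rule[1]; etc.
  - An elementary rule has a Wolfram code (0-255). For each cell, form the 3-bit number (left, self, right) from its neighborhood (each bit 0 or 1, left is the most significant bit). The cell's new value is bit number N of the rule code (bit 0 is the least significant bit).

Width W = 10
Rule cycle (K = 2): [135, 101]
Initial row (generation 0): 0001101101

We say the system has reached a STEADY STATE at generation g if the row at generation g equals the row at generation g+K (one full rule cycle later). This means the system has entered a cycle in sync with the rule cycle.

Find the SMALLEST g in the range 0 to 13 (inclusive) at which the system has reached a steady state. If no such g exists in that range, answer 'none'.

Answer: 12

Derivation:
Gen 0: 0001101101
Gen 1 (rule 135): 1110000001
Gen 2 (rule 101): 0010111101
Gen 3 (rule 135): 1110011001
Gen 4 (rule 101): 0010001001
Gen 5 (rule 135): 1110111011
Gen 6 (rule 101): 0011001101
Gen 7 (rule 135): 1100010001
Gen 8 (rule 101): 0101010101
Gen 9 (rule 135): 1101010101
Gen 10 (rule 101): 0111111111
Gen 11 (rule 135): 1011111110
Gen 12 (rule 101): 1100000010
Gen 13 (rule 135): 0001111110
Gen 14 (rule 101): 1100000010
Gen 15 (rule 135): 0001111110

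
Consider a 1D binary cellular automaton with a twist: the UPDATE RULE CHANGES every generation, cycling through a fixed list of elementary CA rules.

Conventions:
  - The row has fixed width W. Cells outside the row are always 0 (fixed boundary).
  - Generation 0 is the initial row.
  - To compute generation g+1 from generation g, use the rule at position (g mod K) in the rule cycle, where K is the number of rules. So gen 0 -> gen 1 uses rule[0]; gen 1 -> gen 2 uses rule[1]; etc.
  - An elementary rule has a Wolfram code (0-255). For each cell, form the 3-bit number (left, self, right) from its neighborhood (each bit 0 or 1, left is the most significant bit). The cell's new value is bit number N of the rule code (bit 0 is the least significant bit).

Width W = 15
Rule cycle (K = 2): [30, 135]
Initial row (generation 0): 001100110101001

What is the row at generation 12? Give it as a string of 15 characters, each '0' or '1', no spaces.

Answer: 000100010111110

Derivation:
Gen 0: 001100110101001
Gen 1 (rule 30): 011011100101111
Gen 2 (rule 135): 100001001100110
Gen 3 (rule 30): 110011111011101
Gen 4 (rule 135): 000101110001001
Gen 5 (rule 30): 001101001011111
Gen 6 (rule 135): 110001011001110
Gen 7 (rule 30): 101011010111001
Gen 8 (rule 135): 101000010010011
Gen 9 (rule 30): 101100111111110
Gen 10 (rule 135): 100001011111100
Gen 11 (rule 30): 110011010000010
Gen 12 (rule 135): 000100010111110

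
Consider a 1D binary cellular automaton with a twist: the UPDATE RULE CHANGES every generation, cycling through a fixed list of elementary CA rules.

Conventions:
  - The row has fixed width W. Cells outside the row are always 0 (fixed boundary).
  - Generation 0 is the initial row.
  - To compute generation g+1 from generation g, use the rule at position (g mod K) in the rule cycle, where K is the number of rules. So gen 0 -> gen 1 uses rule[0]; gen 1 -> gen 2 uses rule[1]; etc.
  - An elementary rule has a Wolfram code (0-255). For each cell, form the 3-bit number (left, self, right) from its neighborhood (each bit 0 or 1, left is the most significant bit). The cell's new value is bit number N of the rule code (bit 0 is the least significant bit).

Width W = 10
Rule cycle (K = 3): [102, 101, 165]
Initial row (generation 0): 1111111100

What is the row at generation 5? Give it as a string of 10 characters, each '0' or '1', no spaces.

Gen 0: 1111111100
Gen 1 (rule 102): 0000000100
Gen 2 (rule 101): 1111110101
Gen 3 (rule 165): 0111101111
Gen 4 (rule 102): 1000110001
Gen 5 (rule 101): 1010010101

Answer: 1010010101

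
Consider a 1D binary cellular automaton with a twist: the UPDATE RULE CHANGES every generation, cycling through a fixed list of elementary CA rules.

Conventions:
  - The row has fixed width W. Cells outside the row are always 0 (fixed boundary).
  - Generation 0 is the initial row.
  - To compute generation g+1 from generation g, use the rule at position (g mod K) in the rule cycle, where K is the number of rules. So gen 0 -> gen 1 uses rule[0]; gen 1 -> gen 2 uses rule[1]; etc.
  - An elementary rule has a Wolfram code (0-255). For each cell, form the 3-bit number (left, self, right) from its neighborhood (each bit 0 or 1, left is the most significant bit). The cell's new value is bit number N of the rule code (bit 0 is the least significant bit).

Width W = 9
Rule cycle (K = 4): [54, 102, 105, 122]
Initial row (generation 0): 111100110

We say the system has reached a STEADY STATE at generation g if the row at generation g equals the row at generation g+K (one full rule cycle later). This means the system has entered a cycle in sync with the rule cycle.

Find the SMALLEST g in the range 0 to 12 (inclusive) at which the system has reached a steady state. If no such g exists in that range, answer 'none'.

Answer: 4

Derivation:
Gen 0: 111100110
Gen 1 (rule 54): 000011001
Gen 2 (rule 102): 000101011
Gen 3 (rule 105): 110010111
Gen 4 (rule 122): 111101101
Gen 5 (rule 54): 000010011
Gen 6 (rule 102): 000110101
Gen 7 (rule 105): 110111010
Gen 8 (rule 122): 111101101
Gen 9 (rule 54): 000010011
Gen 10 (rule 102): 000110101
Gen 11 (rule 105): 110111010
Gen 12 (rule 122): 111101101
Gen 13 (rule 54): 000010011
Gen 14 (rule 102): 000110101
Gen 15 (rule 105): 110111010
Gen 16 (rule 122): 111101101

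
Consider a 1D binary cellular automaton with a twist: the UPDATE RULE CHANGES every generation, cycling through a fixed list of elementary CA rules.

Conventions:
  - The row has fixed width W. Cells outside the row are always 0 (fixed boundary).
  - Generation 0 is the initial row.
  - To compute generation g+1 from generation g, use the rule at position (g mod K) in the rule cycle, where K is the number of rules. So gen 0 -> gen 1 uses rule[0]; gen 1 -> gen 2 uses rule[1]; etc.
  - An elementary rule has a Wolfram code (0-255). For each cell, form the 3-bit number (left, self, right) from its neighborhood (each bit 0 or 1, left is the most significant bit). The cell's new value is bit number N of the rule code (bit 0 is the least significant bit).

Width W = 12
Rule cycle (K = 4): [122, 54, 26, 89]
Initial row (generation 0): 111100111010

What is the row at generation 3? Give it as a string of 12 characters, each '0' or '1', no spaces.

Answer: 100100101110

Derivation:
Gen 0: 111100111010
Gen 1 (rule 122): 100111101101
Gen 2 (rule 54): 111000010011
Gen 3 (rule 26): 100100101110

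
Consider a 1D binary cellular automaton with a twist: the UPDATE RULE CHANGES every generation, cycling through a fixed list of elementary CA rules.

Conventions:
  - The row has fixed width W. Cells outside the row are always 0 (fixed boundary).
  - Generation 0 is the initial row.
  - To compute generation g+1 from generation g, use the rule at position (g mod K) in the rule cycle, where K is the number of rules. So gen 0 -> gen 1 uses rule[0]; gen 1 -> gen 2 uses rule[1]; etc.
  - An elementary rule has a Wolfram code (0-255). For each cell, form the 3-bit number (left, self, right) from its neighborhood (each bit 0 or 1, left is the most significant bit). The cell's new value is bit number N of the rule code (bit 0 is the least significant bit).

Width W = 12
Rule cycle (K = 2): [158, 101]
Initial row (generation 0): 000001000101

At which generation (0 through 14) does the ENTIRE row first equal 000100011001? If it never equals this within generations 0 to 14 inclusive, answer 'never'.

Answer: 6

Derivation:
Gen 0: 000001000101
Gen 1 (rule 158): 000011101101
Gen 2 (rule 101): 111000110111
Gen 3 (rule 158): 110101100110
Gen 4 (rule 101): 011110100010
Gen 5 (rule 158): 111100110111
Gen 6 (rule 101): 000100011001
Gen 7 (rule 158): 001110110111
Gen 8 (rule 101): 100011011001
Gen 9 (rule 158): 110110010111
Gen 10 (rule 101): 011010011001
Gen 11 (rule 158): 110011110111
Gen 12 (rule 101): 010000011001
Gen 13 (rule 158): 111000110111
Gen 14 (rule 101): 001010011001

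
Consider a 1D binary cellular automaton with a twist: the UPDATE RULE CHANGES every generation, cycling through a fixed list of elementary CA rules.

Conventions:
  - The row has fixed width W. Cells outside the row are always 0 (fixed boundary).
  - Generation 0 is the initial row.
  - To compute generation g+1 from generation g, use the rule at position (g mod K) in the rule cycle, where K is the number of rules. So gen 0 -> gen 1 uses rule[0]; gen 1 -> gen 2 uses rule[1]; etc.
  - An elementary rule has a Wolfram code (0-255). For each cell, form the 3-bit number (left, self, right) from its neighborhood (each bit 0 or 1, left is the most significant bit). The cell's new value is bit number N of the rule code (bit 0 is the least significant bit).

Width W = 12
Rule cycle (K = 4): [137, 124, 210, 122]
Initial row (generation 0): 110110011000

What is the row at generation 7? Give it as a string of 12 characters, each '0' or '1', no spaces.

Answer: 010110010011

Derivation:
Gen 0: 110110011000
Gen 1 (rule 137): 100100010011
Gen 2 (rule 124): 110110011011
Gen 3 (rule 210): 010011101001
Gen 4 (rule 122): 101110110110
Gen 5 (rule 137): 001100100100
Gen 6 (rule 124): 001110110110
Gen 7 (rule 210): 010110010011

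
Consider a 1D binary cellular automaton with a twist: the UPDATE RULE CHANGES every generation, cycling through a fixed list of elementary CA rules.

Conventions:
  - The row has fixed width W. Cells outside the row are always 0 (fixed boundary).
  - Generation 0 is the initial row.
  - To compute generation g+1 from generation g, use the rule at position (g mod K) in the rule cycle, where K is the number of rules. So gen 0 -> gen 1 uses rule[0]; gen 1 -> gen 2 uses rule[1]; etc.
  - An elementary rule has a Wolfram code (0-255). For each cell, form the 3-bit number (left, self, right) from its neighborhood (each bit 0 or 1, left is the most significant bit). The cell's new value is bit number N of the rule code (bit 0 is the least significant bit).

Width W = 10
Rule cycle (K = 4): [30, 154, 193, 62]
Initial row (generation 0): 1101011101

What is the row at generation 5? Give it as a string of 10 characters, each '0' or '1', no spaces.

Answer: 1100001000

Derivation:
Gen 0: 1101011101
Gen 1 (rule 30): 1001010001
Gen 2 (rule 154): 0110001010
Gen 3 (rule 193): 0010100000
Gen 4 (rule 62): 0111110000
Gen 5 (rule 30): 1100001000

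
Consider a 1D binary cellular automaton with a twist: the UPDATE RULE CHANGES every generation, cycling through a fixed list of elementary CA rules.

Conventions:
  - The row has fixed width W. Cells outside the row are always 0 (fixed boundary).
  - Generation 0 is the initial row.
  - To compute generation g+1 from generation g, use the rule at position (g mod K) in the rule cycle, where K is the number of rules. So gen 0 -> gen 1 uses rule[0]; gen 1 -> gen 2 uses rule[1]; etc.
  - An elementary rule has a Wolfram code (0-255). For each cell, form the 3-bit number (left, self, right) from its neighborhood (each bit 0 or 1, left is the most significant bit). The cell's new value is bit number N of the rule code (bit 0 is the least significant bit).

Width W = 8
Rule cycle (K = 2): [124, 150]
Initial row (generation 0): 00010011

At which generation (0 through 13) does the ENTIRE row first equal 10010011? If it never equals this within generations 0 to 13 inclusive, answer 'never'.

Gen 0: 00010011
Gen 1 (rule 124): 00011011
Gen 2 (rule 150): 00100000
Gen 3 (rule 124): 00110000
Gen 4 (rule 150): 01001000
Gen 5 (rule 124): 01101100
Gen 6 (rule 150): 10000010
Gen 7 (rule 124): 11000011
Gen 8 (rule 150): 00100100
Gen 9 (rule 124): 00110110
Gen 10 (rule 150): 01000001
Gen 11 (rule 124): 01100001
Gen 12 (rule 150): 10010011
Gen 13 (rule 124): 11011011

Answer: 12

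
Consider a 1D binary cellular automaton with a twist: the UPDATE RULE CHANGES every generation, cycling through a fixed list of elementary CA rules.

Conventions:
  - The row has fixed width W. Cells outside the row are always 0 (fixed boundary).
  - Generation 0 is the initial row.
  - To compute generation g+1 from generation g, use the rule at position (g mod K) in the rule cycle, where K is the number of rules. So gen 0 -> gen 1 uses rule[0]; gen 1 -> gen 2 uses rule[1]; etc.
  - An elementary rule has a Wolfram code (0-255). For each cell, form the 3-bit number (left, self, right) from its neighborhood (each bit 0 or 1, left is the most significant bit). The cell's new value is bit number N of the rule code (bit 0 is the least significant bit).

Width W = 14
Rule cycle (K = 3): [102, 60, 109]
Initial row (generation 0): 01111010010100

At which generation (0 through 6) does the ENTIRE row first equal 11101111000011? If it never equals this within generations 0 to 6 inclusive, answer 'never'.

Answer: never

Derivation:
Gen 0: 01111010010100
Gen 1 (rule 102): 10001110111100
Gen 2 (rule 60): 11001001100010
Gen 3 (rule 109): 11001001101010
Gen 4 (rule 102): 01011010111110
Gen 5 (rule 60): 01110111100001
Gen 6 (rule 109): 01011100101101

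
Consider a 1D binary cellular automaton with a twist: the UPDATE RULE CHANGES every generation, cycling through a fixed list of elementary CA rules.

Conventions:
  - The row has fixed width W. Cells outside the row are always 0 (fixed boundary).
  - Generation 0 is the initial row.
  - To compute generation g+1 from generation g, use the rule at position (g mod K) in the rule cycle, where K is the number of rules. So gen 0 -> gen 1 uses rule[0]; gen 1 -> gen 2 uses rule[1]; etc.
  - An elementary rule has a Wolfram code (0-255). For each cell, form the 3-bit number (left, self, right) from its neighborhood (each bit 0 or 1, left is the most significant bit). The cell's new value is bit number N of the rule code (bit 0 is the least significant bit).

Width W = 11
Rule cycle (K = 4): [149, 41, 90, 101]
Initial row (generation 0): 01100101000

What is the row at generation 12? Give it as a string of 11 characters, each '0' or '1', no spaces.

Answer: 01011110111

Derivation:
Gen 0: 01100101000
Gen 1 (rule 149): 00010101111
Gen 2 (rule 41): 11001011000
Gen 3 (rule 90): 11110011100
Gen 4 (rule 101): 00010000101
Gen 5 (rule 149): 11011110101
Gen 6 (rule 41): 10110001010
Gen 7 (rule 90): 00111010001
Gen 8 (rule 101): 10001110101
Gen 9 (rule 149): 11100100101
Gen 10 (rule 41): 10000000010
Gen 11 (rule 90): 01000000101
Gen 12 (rule 101): 01011110111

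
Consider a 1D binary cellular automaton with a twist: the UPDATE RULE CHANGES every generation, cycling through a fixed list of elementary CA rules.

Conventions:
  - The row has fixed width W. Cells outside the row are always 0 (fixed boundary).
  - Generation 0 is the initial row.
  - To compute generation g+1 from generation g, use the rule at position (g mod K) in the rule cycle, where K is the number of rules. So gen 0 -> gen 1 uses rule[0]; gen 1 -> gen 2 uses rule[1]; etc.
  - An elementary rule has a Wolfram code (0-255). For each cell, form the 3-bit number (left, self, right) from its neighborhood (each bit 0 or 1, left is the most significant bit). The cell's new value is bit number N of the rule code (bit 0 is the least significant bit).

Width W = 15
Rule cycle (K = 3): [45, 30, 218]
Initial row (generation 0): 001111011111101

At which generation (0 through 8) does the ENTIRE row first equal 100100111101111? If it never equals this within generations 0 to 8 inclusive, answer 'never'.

Gen 0: 001111011111101
Gen 1 (rule 45): 101000110000011
Gen 2 (rule 30): 101101101000110
Gen 3 (rule 218): 001101100101111
Gen 4 (rule 45): 101011000111000
Gen 5 (rule 30): 101010101100100
Gen 6 (rule 218): 000000001111010
Gen 7 (rule 45): 111111101000110
Gen 8 (rule 30): 100000001101101

Answer: never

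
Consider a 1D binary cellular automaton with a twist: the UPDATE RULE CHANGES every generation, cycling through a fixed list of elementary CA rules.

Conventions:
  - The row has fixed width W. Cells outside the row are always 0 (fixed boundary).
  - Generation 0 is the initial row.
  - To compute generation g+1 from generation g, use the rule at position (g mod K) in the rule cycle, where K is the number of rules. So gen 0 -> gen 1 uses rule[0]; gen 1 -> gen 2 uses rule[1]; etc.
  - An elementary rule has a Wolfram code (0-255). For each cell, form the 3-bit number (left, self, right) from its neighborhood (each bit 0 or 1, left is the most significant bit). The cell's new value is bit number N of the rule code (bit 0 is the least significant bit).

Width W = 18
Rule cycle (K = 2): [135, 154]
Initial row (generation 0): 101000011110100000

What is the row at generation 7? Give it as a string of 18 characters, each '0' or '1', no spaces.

Gen 0: 101000011110100000
Gen 1 (rule 135): 101011101100101111
Gen 2 (rule 154): 000011001011001110
Gen 3 (rule 135): 111100011000010100
Gen 4 (rule 154): 111010110100100010
Gen 5 (rule 135): 010010000101101110
Gen 6 (rule 154): 101101001001001101
Gen 7 (rule 135): 100001011011010001

Answer: 100001011011010001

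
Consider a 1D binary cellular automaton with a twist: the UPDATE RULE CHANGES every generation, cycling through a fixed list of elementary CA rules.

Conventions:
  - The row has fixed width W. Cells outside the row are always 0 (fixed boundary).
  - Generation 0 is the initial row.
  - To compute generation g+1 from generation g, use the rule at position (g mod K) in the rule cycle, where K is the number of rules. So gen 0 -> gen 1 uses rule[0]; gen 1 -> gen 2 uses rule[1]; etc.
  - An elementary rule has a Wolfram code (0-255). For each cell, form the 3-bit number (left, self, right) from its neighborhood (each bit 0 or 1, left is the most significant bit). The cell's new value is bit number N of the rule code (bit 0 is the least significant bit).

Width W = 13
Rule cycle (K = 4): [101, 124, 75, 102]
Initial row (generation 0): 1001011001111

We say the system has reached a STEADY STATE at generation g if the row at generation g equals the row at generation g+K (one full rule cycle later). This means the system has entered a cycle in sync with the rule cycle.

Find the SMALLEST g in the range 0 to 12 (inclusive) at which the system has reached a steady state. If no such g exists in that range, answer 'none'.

Gen 0: 1001011001111
Gen 1 (rule 101): 1001101000001
Gen 2 (rule 124): 1101111100001
Gen 3 (rule 75): 1101000101110
Gen 4 (rule 102): 0111001110010
Gen 5 (rule 101): 0001000010010
Gen 6 (rule 124): 0001100011011
Gen 7 (rule 75): 1111101111011
Gen 8 (rule 102): 0000110001101
Gen 9 (rule 101): 1110010100111
Gen 10 (rule 124): 1011011110101
Gen 11 (rule 75): 0011010010000
Gen 12 (rule 102): 0101110110000
Gen 13 (rule 101): 0110011010111
Gen 14 (rule 124): 0111011111101
Gen 15 (rule 75): 1101010000100
Gen 16 (rule 102): 0111110001100

Answer: none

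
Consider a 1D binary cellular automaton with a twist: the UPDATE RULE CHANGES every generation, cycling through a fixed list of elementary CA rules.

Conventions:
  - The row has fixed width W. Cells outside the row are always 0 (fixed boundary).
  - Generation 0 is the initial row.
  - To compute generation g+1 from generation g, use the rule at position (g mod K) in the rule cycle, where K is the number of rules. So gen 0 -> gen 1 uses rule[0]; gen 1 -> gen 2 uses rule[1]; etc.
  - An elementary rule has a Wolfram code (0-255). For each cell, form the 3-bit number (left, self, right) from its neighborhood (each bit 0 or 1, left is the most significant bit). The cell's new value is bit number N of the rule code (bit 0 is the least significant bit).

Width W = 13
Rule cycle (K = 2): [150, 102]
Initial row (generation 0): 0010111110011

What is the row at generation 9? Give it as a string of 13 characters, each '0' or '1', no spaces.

Answer: 1110011001100

Derivation:
Gen 0: 0010111110011
Gen 1 (rule 150): 0110011101100
Gen 2 (rule 102): 1010100110100
Gen 3 (rule 150): 1010111000110
Gen 4 (rule 102): 1111001001010
Gen 5 (rule 150): 0110111111011
Gen 6 (rule 102): 1011000001101
Gen 7 (rule 150): 1000100010001
Gen 8 (rule 102): 1001100110011
Gen 9 (rule 150): 1110011001100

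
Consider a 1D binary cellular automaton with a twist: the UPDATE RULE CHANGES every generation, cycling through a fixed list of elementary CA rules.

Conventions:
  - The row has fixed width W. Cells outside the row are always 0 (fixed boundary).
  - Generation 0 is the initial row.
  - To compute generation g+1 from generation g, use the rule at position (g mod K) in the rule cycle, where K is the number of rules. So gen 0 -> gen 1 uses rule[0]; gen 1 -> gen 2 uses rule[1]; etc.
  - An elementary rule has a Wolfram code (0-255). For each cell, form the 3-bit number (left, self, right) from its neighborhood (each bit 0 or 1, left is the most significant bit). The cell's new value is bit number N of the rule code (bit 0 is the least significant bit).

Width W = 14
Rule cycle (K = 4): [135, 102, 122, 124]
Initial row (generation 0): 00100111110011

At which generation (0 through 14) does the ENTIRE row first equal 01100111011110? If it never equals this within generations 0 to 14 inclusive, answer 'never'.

Answer: 3

Derivation:
Gen 0: 00100111110011
Gen 1 (rule 135): 11101011100100
Gen 2 (rule 102): 00111100101100
Gen 3 (rule 122): 01100111011110
Gen 4 (rule 124): 01110101110011
Gen 5 (rule 135): 10100100100100
Gen 6 (rule 102): 11101101101100
Gen 7 (rule 122): 10111111111110
Gen 8 (rule 124): 11100000000011
Gen 9 (rule 135): 01001111111100
Gen 10 (rule 102): 11010000000100
Gen 11 (rule 122): 11101000001010
Gen 12 (rule 124): 10111100001111
Gen 13 (rule 135): 10011001110110
Gen 14 (rule 102): 10101010011010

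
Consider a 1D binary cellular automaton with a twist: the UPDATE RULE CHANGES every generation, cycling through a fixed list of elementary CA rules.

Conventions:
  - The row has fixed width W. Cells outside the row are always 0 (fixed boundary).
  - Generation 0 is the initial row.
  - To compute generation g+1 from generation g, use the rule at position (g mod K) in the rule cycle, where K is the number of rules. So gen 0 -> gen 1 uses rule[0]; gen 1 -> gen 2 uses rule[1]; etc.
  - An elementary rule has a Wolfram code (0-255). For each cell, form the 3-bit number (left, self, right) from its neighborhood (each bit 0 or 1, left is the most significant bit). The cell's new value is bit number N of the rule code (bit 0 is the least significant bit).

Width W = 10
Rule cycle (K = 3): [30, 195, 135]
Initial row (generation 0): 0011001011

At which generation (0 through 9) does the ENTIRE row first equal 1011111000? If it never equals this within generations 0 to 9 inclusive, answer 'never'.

Answer: never

Derivation:
Gen 0: 0011001011
Gen 1 (rule 30): 0110111010
Gen 2 (rule 195): 1010011000
Gen 3 (rule 135): 1010100011
Gen 4 (rule 30): 1010110110
Gen 5 (rule 195): 0000010010
Gen 6 (rule 135): 1111110110
Gen 7 (rule 30): 1000000101
Gen 8 (rule 195): 0011111000
Gen 9 (rule 135): 1101110011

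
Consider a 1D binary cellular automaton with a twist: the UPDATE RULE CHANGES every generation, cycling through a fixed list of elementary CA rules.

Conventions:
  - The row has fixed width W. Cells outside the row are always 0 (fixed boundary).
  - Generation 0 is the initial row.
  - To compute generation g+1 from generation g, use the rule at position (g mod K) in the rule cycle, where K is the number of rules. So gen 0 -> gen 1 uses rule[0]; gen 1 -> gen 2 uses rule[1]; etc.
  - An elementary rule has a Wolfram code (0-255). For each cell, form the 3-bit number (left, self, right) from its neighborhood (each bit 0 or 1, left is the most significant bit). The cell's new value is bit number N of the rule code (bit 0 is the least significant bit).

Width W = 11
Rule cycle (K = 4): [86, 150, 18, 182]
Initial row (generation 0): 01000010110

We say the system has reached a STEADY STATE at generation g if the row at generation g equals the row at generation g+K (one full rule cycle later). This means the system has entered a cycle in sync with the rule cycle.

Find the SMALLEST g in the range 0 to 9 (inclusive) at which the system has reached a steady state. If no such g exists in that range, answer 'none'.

Gen 0: 01000010110
Gen 1 (rule 86): 11100110011
Gen 2 (rule 150): 01011001100
Gen 3 (rule 18): 10000110010
Gen 4 (rule 182): 11001001111
Gen 5 (rule 86): 01111110001
Gen 6 (rule 150): 10111101011
Gen 7 (rule 18): 00000000000
Gen 8 (rule 182): 00000000000
Gen 9 (rule 86): 00000000000
Gen 10 (rule 150): 00000000000
Gen 11 (rule 18): 00000000000
Gen 12 (rule 182): 00000000000
Gen 13 (rule 86): 00000000000

Answer: 7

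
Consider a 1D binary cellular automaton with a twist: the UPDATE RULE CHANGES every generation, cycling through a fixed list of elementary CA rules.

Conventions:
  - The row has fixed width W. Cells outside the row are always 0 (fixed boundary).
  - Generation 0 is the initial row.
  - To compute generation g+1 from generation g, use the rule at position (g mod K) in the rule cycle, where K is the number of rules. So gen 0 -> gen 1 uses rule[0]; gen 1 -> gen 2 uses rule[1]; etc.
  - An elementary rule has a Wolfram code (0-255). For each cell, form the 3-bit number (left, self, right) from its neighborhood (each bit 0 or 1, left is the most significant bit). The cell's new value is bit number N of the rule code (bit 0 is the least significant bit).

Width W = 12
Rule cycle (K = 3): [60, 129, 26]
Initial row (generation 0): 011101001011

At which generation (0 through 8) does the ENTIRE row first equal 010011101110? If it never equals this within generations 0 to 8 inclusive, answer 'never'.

Gen 0: 011101001011
Gen 1 (rule 60): 010011101110
Gen 2 (rule 129): 000001000100
Gen 3 (rule 26): 000010101010
Gen 4 (rule 60): 000011111111
Gen 5 (rule 129): 111001111110
Gen 6 (rule 26): 100111000001
Gen 7 (rule 60): 110100100001
Gen 8 (rule 129): 000000001100

Answer: 1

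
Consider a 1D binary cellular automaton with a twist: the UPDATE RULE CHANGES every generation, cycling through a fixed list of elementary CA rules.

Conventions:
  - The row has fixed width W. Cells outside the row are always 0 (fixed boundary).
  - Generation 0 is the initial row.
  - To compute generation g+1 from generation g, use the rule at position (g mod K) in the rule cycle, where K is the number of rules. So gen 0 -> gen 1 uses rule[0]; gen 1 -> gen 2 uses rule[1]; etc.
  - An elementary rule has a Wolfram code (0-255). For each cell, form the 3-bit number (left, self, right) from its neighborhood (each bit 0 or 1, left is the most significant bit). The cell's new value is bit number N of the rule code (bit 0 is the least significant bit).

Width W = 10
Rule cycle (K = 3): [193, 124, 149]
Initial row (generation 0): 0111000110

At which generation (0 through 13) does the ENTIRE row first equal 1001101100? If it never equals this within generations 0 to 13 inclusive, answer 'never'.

Gen 0: 0111000110
Gen 1 (rule 193): 0011010010
Gen 2 (rule 124): 0011111011
Gen 3 (rule 149): 1001110000
Gen 4 (rule 193): 0000110111
Gen 5 (rule 124): 0000111101
Gen 6 (rule 149): 1110011001
Gen 7 (rule 193): 0110001000
Gen 8 (rule 124): 0111001100
Gen 9 (rule 149): 0010100011
Gen 10 (rule 193): 1000001001
Gen 11 (rule 124): 1100001101
Gen 12 (rule 149): 0011100001
Gen 13 (rule 193): 1001101100

Answer: 13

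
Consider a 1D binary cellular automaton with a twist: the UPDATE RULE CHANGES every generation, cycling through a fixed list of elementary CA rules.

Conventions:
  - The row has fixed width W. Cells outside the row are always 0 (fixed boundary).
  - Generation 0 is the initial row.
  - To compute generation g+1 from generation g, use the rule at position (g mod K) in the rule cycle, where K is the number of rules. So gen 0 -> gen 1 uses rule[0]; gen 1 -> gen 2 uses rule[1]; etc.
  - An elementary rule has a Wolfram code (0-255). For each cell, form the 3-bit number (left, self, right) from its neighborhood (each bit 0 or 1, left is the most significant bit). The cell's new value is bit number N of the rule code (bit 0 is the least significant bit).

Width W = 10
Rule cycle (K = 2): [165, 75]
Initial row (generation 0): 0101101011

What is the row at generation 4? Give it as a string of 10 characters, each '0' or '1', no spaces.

Gen 0: 0101101011
Gen 1 (rule 165): 0110011100
Gen 2 (rule 75): 1110110101
Gen 3 (rule 165): 0101001111
Gen 4 (rule 75): 1000011001

Answer: 1000011001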